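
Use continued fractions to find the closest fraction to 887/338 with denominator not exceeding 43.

21/8

Expand x = 887/338 as a continued fraction with the Euclidean algorithm:
  887 = 2*338 + 211, so a_0 = 2.
  338 = 1*211 + 127, so a_1 = 1.
  211 = 1*127 + 84, so a_2 = 1.
  127 = 1*84 + 43, so a_3 = 1.
  84 = 1*43 + 41, so a_4 = 1.
  43 = 1*41 + 2, so a_5 = 1.
  41 = 20*2 + 1, so a_6 = 20.
  2 = 2*1 + 0, so a_7 = 2.
so x = [2; 1, 1, 1, 1, 1, 20, 2].
Convergents (p_i = a_i*p_{i-1} + p_{i-2}, q_i = a_i*q_{i-1} + q_{i-2} with p_{-2}=0, p_{-1}=1, q_{-2}=1, q_{-1}=0), until the denominator exceeds 43:
  i=0: a_0=2, p_0 = 2*1 + 0 = 2, q_0 = 2*0 + 1 = 1.
  i=1: a_1=1, p_1 = 1*2 + 1 = 3, q_1 = 1*1 + 0 = 1.
  i=2: a_2=1, p_2 = 1*3 + 2 = 5, q_2 = 1*1 + 1 = 2.
  i=3: a_3=1, p_3 = 1*5 + 3 = 8, q_3 = 1*2 + 1 = 3.
  i=4: a_4=1, p_4 = 1*8 + 5 = 13, q_4 = 1*3 + 2 = 5.
  i=5: a_5=1, p_5 = 1*13 + 8 = 21, q_5 = 1*5 + 3 = 8.
  i=6: a_6=20, p_6 = 20*21 + 13 = 433, q_6 = 20*8 + 5 = 165.
q_6 = 165 > 43, so the last convergent with denominator <= 43 is p_5/q_5 = 21/8.
The closest fraction with denominator <= 43 is either p_5/q_5 or the intermediate fraction (k*p_5 + p_4)/(k*q_5 + q_4) with the largest k >= 1 whose denominator stays <= 43; these approach x as k grows, and every other convergent or intermediate fraction in range is farther away.
Largest k: floor((43 - q_4)/q_5) = floor((43 - 5)/8) = 4.
That gives (4*21 + 13)/(4*8 + 5) = 97/37.
Compare the errors: |x - 21/8| = |887*8 - 21*338|/(338*8) = 2/2704, and |x - 97/37| = |887*37 - 97*338|/(338*37) = 33/12506.
Cross-multiplying, 2*12506 = 25012 < 89232 = 33*2704, so 2/2704 is smaller: the convergent 21/8 is closer to x than 97/37.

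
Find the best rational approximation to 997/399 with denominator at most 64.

Expand x = 997/399 as a continued fraction with the Euclidean algorithm:
  997 = 2*399 + 199, so a_0 = 2.
  399 = 2*199 + 1, so a_1 = 2.
  199 = 199*1 + 0, so a_2 = 199.
so x = [2; 2, 199].
Convergents (p_i = a_i*p_{i-1} + p_{i-2}, q_i = a_i*q_{i-1} + q_{i-2} with p_{-2}=0, p_{-1}=1, q_{-2}=1, q_{-1}=0), until the denominator exceeds 64:
  i=0: a_0=2, p_0 = 2*1 + 0 = 2, q_0 = 2*0 + 1 = 1.
  i=1: a_1=2, p_1 = 2*2 + 1 = 5, q_1 = 2*1 + 0 = 2.
  i=2: a_2=199, p_2 = 199*5 + 2 = 997, q_2 = 199*2 + 1 = 399.
q_2 = 399 > 64, so the last convergent with denominator <= 64 is p_1/q_1 = 5/2.
The closest fraction with denominator <= 64 is either p_1/q_1 or the intermediate fraction (k*p_1 + p_0)/(k*q_1 + q_0) with the largest k >= 1 whose denominator stays <= 64; these approach x as k grows, and every other convergent or intermediate fraction in range is farther away.
Largest k: floor((64 - q_0)/q_1) = floor((64 - 1)/2) = 31.
That gives (31*5 + 2)/(31*2 + 1) = 157/63.
Compare the errors: |x - 5/2| = |997*2 - 5*399|/(399*2) = 1/798, and |x - 157/63| = |997*63 - 157*399|/(399*63) = 168/25137.
Cross-multiplying, 1*25137 = 25137 < 134064 = 168*798, so 1/798 is smaller: the convergent 5/2 is closer to x than 157/63.

5/2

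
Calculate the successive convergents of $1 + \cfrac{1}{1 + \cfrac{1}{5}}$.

Using the convergent recurrence p_i = a_i*p_{i-1} + p_{i-2}, q_i = a_i*q_{i-1} + q_{i-2} with p_{-2}=0, p_{-1}=1, q_{-2}=1, q_{-1}=0:
  i=0: a_0=1, p_0 = 1*1 + 0 = 1, q_0 = 1*0 + 1 = 1.
  i=1: a_1=1, p_1 = 1*1 + 1 = 2, q_1 = 1*1 + 0 = 1.
  i=2: a_2=5, p_2 = 5*2 + 1 = 11, q_2 = 5*1 + 1 = 6.

1/1, 2/1, 11/6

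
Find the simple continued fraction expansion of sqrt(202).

Write x_i = (sqrt(202) + m_i)/d_i with (m_0, d_0) = (0, 1). a_0 = floor(sqrt(202)) = 14, since 14^2 = 196 <= 202 < 225 = 15^2.
Iterate m_{i+1} = d_i*a_i - m_i, d_{i+1} = (202 - m_{i+1}^2)/d_i, a_{i+1} = floor((a_0 + m_{i+1})/d_{i+1}):
  m_1 = 1*14 - 0 = 14, d_1 = (202 - 14^2)/1 = 6/1 = 6, a_1 = floor((14 + 14)/6) = 4.
  m_2 = 6*4 - 14 = 10, d_2 = (202 - 10^2)/6 = 102/6 = 17, a_2 = floor((14 + 10)/17) = 1.
  m_3 = 17*1 - 10 = 7, d_3 = (202 - 7^2)/17 = 153/17 = 9, a_3 = floor((14 + 7)/9) = 2.
  m_4 = 9*2 - 7 = 11, d_4 = (202 - 11^2)/9 = 81/9 = 9, a_4 = floor((14 + 11)/9) = 2.
  m_5 = 9*2 - 11 = 7, d_5 = (202 - 7^2)/9 = 153/9 = 17, a_5 = floor((14 + 7)/17) = 1.
  m_6 = 17*1 - 7 = 10, d_6 = (202 - 10^2)/17 = 102/17 = 6, a_6 = floor((14 + 10)/6) = 4.
  m_7 = 6*4 - 10 = 14, d_7 = (202 - 14^2)/6 = 6/6 = 1, a_7 = floor((14 + 14)/1) = 28.
  m_8 = 1*28 - 14 = 14, d_8 = (202 - 14^2)/1 = 6/1 = 6: (m_8, d_8) = (m_1, d_1) = (14, 6), so from here the quotients repeat a_1, ..., a_7; the period length is 7.
Hence the expansion of sqrt(202) is a_0 = 14 followed by the repeating block 4, 1, 2, 2, 1, 4, 28 (period 7).

[14; (4, 1, 2, 2, 1, 4, 28)]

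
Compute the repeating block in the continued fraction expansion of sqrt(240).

Write x_i = (sqrt(240) + m_i)/d_i with (m_0, d_0) = (0, 1). a_0 = floor(sqrt(240)) = 15, since 15^2 = 225 <= 240 < 256 = 16^2.
Iterate m_{i+1} = d_i*a_i - m_i, d_{i+1} = (240 - m_{i+1}^2)/d_i, a_{i+1} = floor((a_0 + m_{i+1})/d_{i+1}):
  m_1 = 1*15 - 0 = 15, d_1 = (240 - 15^2)/1 = 15/1 = 15, a_1 = floor((15 + 15)/15) = 2.
  m_2 = 15*2 - 15 = 15, d_2 = (240 - 15^2)/15 = 15/15 = 1, a_2 = floor((15 + 15)/1) = 30.
  m_3 = 1*30 - 15 = 15, d_3 = (240 - 15^2)/1 = 15/1 = 15: (m_3, d_3) = (m_1, d_1) = (15, 15), so from here the quotients repeat a_1, a_2; the period length is 2.
Hence the expansion of sqrt(240) is a_0 = 15 followed by the repeating block 2, 30 (period 2).

[15; (2, 30)]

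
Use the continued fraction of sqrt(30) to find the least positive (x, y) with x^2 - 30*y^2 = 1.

(x, y) = (11, 2)

First expand sqrt(30) as a continued fraction. With x_i = (sqrt(30) + m_i)/d_i and (m_0, d_0) = (0, 1): a_0 = floor(sqrt(30)) = 5, since 5^2 = 25 <= 30 < 36 = 6^2.
Iterate m_{i+1} = d_i*a_i - m_i, d_{i+1} = (30 - m_{i+1}^2)/d_i, a_{i+1} = floor((a_0 + m_{i+1})/d_{i+1}):
  m_1 = 1*5 - 0 = 5, d_1 = (30 - 5^2)/1 = 5/1 = 5, a_1 = floor((5 + 5)/5) = 2.
  m_2 = 5*2 - 5 = 5, d_2 = (30 - 5^2)/5 = 5/5 = 1, a_2 = floor((5 + 5)/1) = 10.
  m_3 = 1*10 - 5 = 5, d_3 = (30 - 5^2)/1 = 5/1 = 5: (m_3, d_3) = (m_1, d_1) = (5, 5), so from here the quotients repeat a_1, a_2; the period length is 2.
So sqrt(30) = [5; (2, 10)] with period length k = 2.
k is even, so the fundamental solution of x^2 - 30y^2 = 1 is (p_{k-1}, q_{k-1}) = (p_1, q_1); compute convergents through index 1.
Convergents (p_i = a_i*p_{i-1} + p_{i-2}, q_i = a_i*q_{i-1} + q_{i-2} with p_{-2}=0, p_{-1}=1, q_{-2}=1, q_{-1}=0):
  i=0: a_0=5, p_0 = 5*1 + 0 = 5, q_0 = 5*0 + 1 = 1.
  i=1: a_1=2, p_1 = 2*5 + 1 = 11, q_1 = 2*1 + 0 = 2.
Check: 11^2 - 30*2^2 = 121 - 120 = 1, so (x, y) = (11, 2) solves the equation, and by the theorem it is the least positive solution.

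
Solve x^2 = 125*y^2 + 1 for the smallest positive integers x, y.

First expand sqrt(125) as a continued fraction. With x_i = (sqrt(125) + m_i)/d_i and (m_0, d_0) = (0, 1): a_0 = floor(sqrt(125)) = 11, since 11^2 = 121 <= 125 < 144 = 12^2.
Iterate m_{i+1} = d_i*a_i - m_i, d_{i+1} = (125 - m_{i+1}^2)/d_i, a_{i+1} = floor((a_0 + m_{i+1})/d_{i+1}):
  m_1 = 1*11 - 0 = 11, d_1 = (125 - 11^2)/1 = 4/1 = 4, a_1 = floor((11 + 11)/4) = 5.
  m_2 = 4*5 - 11 = 9, d_2 = (125 - 9^2)/4 = 44/4 = 11, a_2 = floor((11 + 9)/11) = 1.
  m_3 = 11*1 - 9 = 2, d_3 = (125 - 2^2)/11 = 121/11 = 11, a_3 = floor((11 + 2)/11) = 1.
  m_4 = 11*1 - 2 = 9, d_4 = (125 - 9^2)/11 = 44/11 = 4, a_4 = floor((11 + 9)/4) = 5.
  m_5 = 4*5 - 9 = 11, d_5 = (125 - 11^2)/4 = 4/4 = 1, a_5 = floor((11 + 11)/1) = 22.
  m_6 = 1*22 - 11 = 11, d_6 = (125 - 11^2)/1 = 4/1 = 4: (m_6, d_6) = (m_1, d_1) = (11, 4), so from here the quotients repeat a_1, ..., a_5; the period length is 5.
So sqrt(125) = [11; (5, 1, 1, 5, 22)] with period length k = 5.
k is odd, so (p_{k-1}, q_{k-1}) only solves x^2 - 125y^2 = -1 and the fundamental solution of x^2 - 125y^2 = 1 is (p_{2k-1}, q_{2k-1}) = (p_9, q_9); compute convergents through index 9, running through the period twice.
Convergents (p_i = a_i*p_{i-1} + p_{i-2}, q_i = a_i*q_{i-1} + q_{i-2} with p_{-2}=0, p_{-1}=1, q_{-2}=1, q_{-1}=0):
  i=0: a_0=11, p_0 = 11*1 + 0 = 11, q_0 = 11*0 + 1 = 1.
  i=1: a_1=5, p_1 = 5*11 + 1 = 56, q_1 = 5*1 + 0 = 5.
  i=2: a_2=1, p_2 = 1*56 + 11 = 67, q_2 = 1*5 + 1 = 6.
  i=3: a_3=1, p_3 = 1*67 + 56 = 123, q_3 = 1*6 + 5 = 11.
  i=4: a_4=5, p_4 = 5*123 + 67 = 682, q_4 = 5*11 + 6 = 61.
  i=5: a_5=22, p_5 = 22*682 + 123 = 15127, q_5 = 22*61 + 11 = 1353.
  i=6: a_6=5, p_6 = 5*15127 + 682 = 76317, q_6 = 5*1353 + 61 = 6826.
  i=7: a_7=1, p_7 = 1*76317 + 15127 = 91444, q_7 = 1*6826 + 1353 = 8179.
  i=8: a_8=1, p_8 = 1*91444 + 76317 = 167761, q_8 = 1*8179 + 6826 = 15005.
  i=9: a_9=5, p_9 = 5*167761 + 91444 = 930249, q_9 = 5*15005 + 8179 = 83204.
Indeed p_4^2 - 125*q_4^2 = 465124 - 465125 = -1, not +1.
Check: 930249^2 - 125*83204^2 = 865363202001 - 865363202000 = 1, so (x, y) = (930249, 83204) solves the equation, and by the theorem it is the least positive solution.

(x, y) = (930249, 83204)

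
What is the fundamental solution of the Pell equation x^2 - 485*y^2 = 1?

First expand sqrt(485) as a continued fraction. With x_i = (sqrt(485) + m_i)/d_i and (m_0, d_0) = (0, 1): a_0 = floor(sqrt(485)) = 22, since 22^2 = 484 <= 485 < 529 = 23^2.
Iterate m_{i+1} = d_i*a_i - m_i, d_{i+1} = (485 - m_{i+1}^2)/d_i, a_{i+1} = floor((a_0 + m_{i+1})/d_{i+1}):
  m_1 = 1*22 - 0 = 22, d_1 = (485 - 22^2)/1 = 1/1 = 1, a_1 = floor((22 + 22)/1) = 44.
  m_2 = 1*44 - 22 = 22, d_2 = (485 - 22^2)/1 = 1/1 = 1: (m_2, d_2) = (m_1, d_1) = (22, 1), so from here the quotient a_1 repeats; the period length is 1.
So sqrt(485) = [22; (44)] with period length k = 1.
k is odd, so (p_{k-1}, q_{k-1}) only solves x^2 - 485y^2 = -1 and the fundamental solution of x^2 - 485y^2 = 1 is (p_{2k-1}, q_{2k-1}) = (p_1, q_1); compute convergents through index 1, running through the period twice.
Convergents (p_i = a_i*p_{i-1} + p_{i-2}, q_i = a_i*q_{i-1} + q_{i-2} with p_{-2}=0, p_{-1}=1, q_{-2}=1, q_{-1}=0):
  i=0: a_0=22, p_0 = 22*1 + 0 = 22, q_0 = 22*0 + 1 = 1.
  i=1: a_1=44, p_1 = 44*22 + 1 = 969, q_1 = 44*1 + 0 = 44.
Indeed p_0^2 - 485*q_0^2 = 484 - 485 = -1, not +1.
Check: 969^2 - 485*44^2 = 938961 - 938960 = 1, so (x, y) = (969, 44) solves the equation, and by the theorem it is the least positive solution.

(x, y) = (969, 44)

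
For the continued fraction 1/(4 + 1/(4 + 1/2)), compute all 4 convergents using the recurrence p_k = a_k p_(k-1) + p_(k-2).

0/1, 1/4, 4/17, 9/38

Using the convergent recurrence p_i = a_i*p_{i-1} + p_{i-2}, q_i = a_i*q_{i-1} + q_{i-2} with p_{-2}=0, p_{-1}=1, q_{-2}=1, q_{-1}=0:
  i=0: a_0=0, p_0 = 0*1 + 0 = 0, q_0 = 0*0 + 1 = 1.
  i=1: a_1=4, p_1 = 4*0 + 1 = 1, q_1 = 4*1 + 0 = 4.
  i=2: a_2=4, p_2 = 4*1 + 0 = 4, q_2 = 4*4 + 1 = 17.
  i=3: a_3=2, p_3 = 2*4 + 1 = 9, q_3 = 2*17 + 4 = 38.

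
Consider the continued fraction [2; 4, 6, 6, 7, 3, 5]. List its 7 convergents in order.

Using the convergent recurrence p_i = a_i*p_{i-1} + p_{i-2}, q_i = a_i*q_{i-1} + q_{i-2} with p_{-2}=0, p_{-1}=1, q_{-2}=1, q_{-1}=0:
  i=0: a_0=2, p_0 = 2*1 + 0 = 2, q_0 = 2*0 + 1 = 1.
  i=1: a_1=4, p_1 = 4*2 + 1 = 9, q_1 = 4*1 + 0 = 4.
  i=2: a_2=6, p_2 = 6*9 + 2 = 56, q_2 = 6*4 + 1 = 25.
  i=3: a_3=6, p_3 = 6*56 + 9 = 345, q_3 = 6*25 + 4 = 154.
  i=4: a_4=7, p_4 = 7*345 + 56 = 2471, q_4 = 7*154 + 25 = 1103.
  i=5: a_5=3, p_5 = 3*2471 + 345 = 7758, q_5 = 3*1103 + 154 = 3463.
  i=6: a_6=5, p_6 = 5*7758 + 2471 = 41261, q_6 = 5*3463 + 1103 = 18418.

2/1, 9/4, 56/25, 345/154, 2471/1103, 7758/3463, 41261/18418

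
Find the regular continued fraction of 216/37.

[5; 1, 5, 6]

Run the Euclidean algorithm on 216 and 37; the successive quotients are the partial quotients a_0, a_1, ... (each step inverts the fractional part left over by the previous one):
  216 = 5*37 + 31, so a_0 = 5.
  37 = 1*31 + 6, so a_1 = 1.
  31 = 5*6 + 1, so a_2 = 5.
  6 = 6*1 + 0, so a_3 = 6.
The remainder reaches 0 after 4 divisions, so the expansion has 4 partial quotients, read off in order.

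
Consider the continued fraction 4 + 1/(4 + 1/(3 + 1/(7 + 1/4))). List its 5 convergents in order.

Using the convergent recurrence p_i = a_i*p_{i-1} + p_{i-2}, q_i = a_i*q_{i-1} + q_{i-2} with p_{-2}=0, p_{-1}=1, q_{-2}=1, q_{-1}=0:
  i=0: a_0=4, p_0 = 4*1 + 0 = 4, q_0 = 4*0 + 1 = 1.
  i=1: a_1=4, p_1 = 4*4 + 1 = 17, q_1 = 4*1 + 0 = 4.
  i=2: a_2=3, p_2 = 3*17 + 4 = 55, q_2 = 3*4 + 1 = 13.
  i=3: a_3=7, p_3 = 7*55 + 17 = 402, q_3 = 7*13 + 4 = 95.
  i=4: a_4=4, p_4 = 4*402 + 55 = 1663, q_4 = 4*95 + 13 = 393.

4/1, 17/4, 55/13, 402/95, 1663/393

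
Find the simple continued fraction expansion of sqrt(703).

[26; (1, 1, 17, 5, 1, 5, 17, 1, 1, 52)]

Write x_i = (sqrt(703) + m_i)/d_i with (m_0, d_0) = (0, 1). a_0 = floor(sqrt(703)) = 26, since 26^2 = 676 <= 703 < 729 = 27^2.
Iterate m_{i+1} = d_i*a_i - m_i, d_{i+1} = (703 - m_{i+1}^2)/d_i, a_{i+1} = floor((a_0 + m_{i+1})/d_{i+1}):
  m_1 = 1*26 - 0 = 26, d_1 = (703 - 26^2)/1 = 27/1 = 27, a_1 = floor((26 + 26)/27) = 1.
  m_2 = 27*1 - 26 = 1, d_2 = (703 - 1^2)/27 = 702/27 = 26, a_2 = floor((26 + 1)/26) = 1.
  m_3 = 26*1 - 1 = 25, d_3 = (703 - 25^2)/26 = 78/26 = 3, a_3 = floor((26 + 25)/3) = 17.
  m_4 = 3*17 - 25 = 26, d_4 = (703 - 26^2)/3 = 27/3 = 9, a_4 = floor((26 + 26)/9) = 5.
  m_5 = 9*5 - 26 = 19, d_5 = (703 - 19^2)/9 = 342/9 = 38, a_5 = floor((26 + 19)/38) = 1.
  m_6 = 38*1 - 19 = 19, d_6 = (703 - 19^2)/38 = 342/38 = 9, a_6 = floor((26 + 19)/9) = 5.
  m_7 = 9*5 - 19 = 26, d_7 = (703 - 26^2)/9 = 27/9 = 3, a_7 = floor((26 + 26)/3) = 17.
  m_8 = 3*17 - 26 = 25, d_8 = (703 - 25^2)/3 = 78/3 = 26, a_8 = floor((26 + 25)/26) = 1.
  m_9 = 26*1 - 25 = 1, d_9 = (703 - 1^2)/26 = 702/26 = 27, a_9 = floor((26 + 1)/27) = 1.
  m_10 = 27*1 - 1 = 26, d_10 = (703 - 26^2)/27 = 27/27 = 1, a_10 = floor((26 + 26)/1) = 52.
  m_11 = 1*52 - 26 = 26, d_11 = (703 - 26^2)/1 = 27/1 = 27: (m_11, d_11) = (m_1, d_1) = (26, 27), so from here the quotients repeat a_1, ..., a_10; the period length is 10.
Hence the expansion of sqrt(703) is a_0 = 26 followed by the repeating block 1, 1, 17, 5, 1, 5, 17, 1, 1, 52 (period 10).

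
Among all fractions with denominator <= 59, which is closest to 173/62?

Expand x = 173/62 as a continued fraction with the Euclidean algorithm:
  173 = 2*62 + 49, so a_0 = 2.
  62 = 1*49 + 13, so a_1 = 1.
  49 = 3*13 + 10, so a_2 = 3.
  13 = 1*10 + 3, so a_3 = 1.
  10 = 3*3 + 1, so a_4 = 3.
  3 = 3*1 + 0, so a_5 = 3.
so x = [2; 1, 3, 1, 3, 3].
Convergents (p_i = a_i*p_{i-1} + p_{i-2}, q_i = a_i*q_{i-1} + q_{i-2} with p_{-2}=0, p_{-1}=1, q_{-2}=1, q_{-1}=0), until the denominator exceeds 59:
  i=0: a_0=2, p_0 = 2*1 + 0 = 2, q_0 = 2*0 + 1 = 1.
  i=1: a_1=1, p_1 = 1*2 + 1 = 3, q_1 = 1*1 + 0 = 1.
  i=2: a_2=3, p_2 = 3*3 + 2 = 11, q_2 = 3*1 + 1 = 4.
  i=3: a_3=1, p_3 = 1*11 + 3 = 14, q_3 = 1*4 + 1 = 5.
  i=4: a_4=3, p_4 = 3*14 + 11 = 53, q_4 = 3*5 + 4 = 19.
  i=5: a_5=3, p_5 = 3*53 + 14 = 173, q_5 = 3*19 + 5 = 62.
q_5 = 62 > 59, so the last convergent with denominator <= 59 is p_4/q_4 = 53/19.
The closest fraction with denominator <= 59 is either p_4/q_4 or the intermediate fraction (k*p_4 + p_3)/(k*q_4 + q_3) with the largest k >= 1 whose denominator stays <= 59; these approach x as k grows, and every other convergent or intermediate fraction in range is farther away.
Largest k: floor((59 - q_3)/q_4) = floor((59 - 5)/19) = 2.
That gives (2*53 + 14)/(2*19 + 5) = 120/43.
Compare the errors: |x - 53/19| = |173*19 - 53*62|/(62*19) = 1/1178, and |x - 120/43| = |173*43 - 120*62|/(62*43) = 1/2666.
Cross-multiplying, 1*1178 = 1178 < 2666 = 1*2666, so 1/2666 is smaller: the intermediate fraction 120/43 is closer to x than 53/19.

120/43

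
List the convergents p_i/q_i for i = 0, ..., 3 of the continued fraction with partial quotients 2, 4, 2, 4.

2/1, 9/4, 20/9, 89/40

Using the convergent recurrence p_i = a_i*p_{i-1} + p_{i-2}, q_i = a_i*q_{i-1} + q_{i-2} with p_{-2}=0, p_{-1}=1, q_{-2}=1, q_{-1}=0:
  i=0: a_0=2, p_0 = 2*1 + 0 = 2, q_0 = 2*0 + 1 = 1.
  i=1: a_1=4, p_1 = 4*2 + 1 = 9, q_1 = 4*1 + 0 = 4.
  i=2: a_2=2, p_2 = 2*9 + 2 = 20, q_2 = 2*4 + 1 = 9.
  i=3: a_3=4, p_3 = 4*20 + 9 = 89, q_3 = 4*9 + 4 = 40.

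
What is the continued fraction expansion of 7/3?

[2; 3]

Run the Euclidean algorithm on 7 and 3; the successive quotients are the partial quotients a_0, a_1, ... (each step inverts the fractional part left over by the previous one):
  7 = 2*3 + 1, so a_0 = 2.
  3 = 3*1 + 0, so a_1 = 3.
The remainder reaches 0 after 2 divisions, so the expansion has 2 partial quotients, read off in order.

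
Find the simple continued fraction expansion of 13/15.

[0; 1, 6, 2]

Run the Euclidean algorithm on 13 and 15; the successive quotients are the partial quotients a_0, a_1, ... (each step inverts the fractional part left over by the previous one):
  13 = 0*15 + 13, so a_0 = 0.
  15 = 1*13 + 2, so a_1 = 1.
  13 = 6*2 + 1, so a_2 = 6.
  2 = 2*1 + 0, so a_3 = 2.
The remainder reaches 0 after 4 divisions, so the expansion has 4 partial quotients, read off in order.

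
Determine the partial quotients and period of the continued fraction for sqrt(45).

Write x_i = (sqrt(45) + m_i)/d_i with (m_0, d_0) = (0, 1). a_0 = floor(sqrt(45)) = 6, since 6^2 = 36 <= 45 < 49 = 7^2.
Iterate m_{i+1} = d_i*a_i - m_i, d_{i+1} = (45 - m_{i+1}^2)/d_i, a_{i+1} = floor((a_0 + m_{i+1})/d_{i+1}):
  m_1 = 1*6 - 0 = 6, d_1 = (45 - 6^2)/1 = 9/1 = 9, a_1 = floor((6 + 6)/9) = 1.
  m_2 = 9*1 - 6 = 3, d_2 = (45 - 3^2)/9 = 36/9 = 4, a_2 = floor((6 + 3)/4) = 2.
  m_3 = 4*2 - 3 = 5, d_3 = (45 - 5^2)/4 = 20/4 = 5, a_3 = floor((6 + 5)/5) = 2.
  m_4 = 5*2 - 5 = 5, d_4 = (45 - 5^2)/5 = 20/5 = 4, a_4 = floor((6 + 5)/4) = 2.
  m_5 = 4*2 - 5 = 3, d_5 = (45 - 3^2)/4 = 36/4 = 9, a_5 = floor((6 + 3)/9) = 1.
  m_6 = 9*1 - 3 = 6, d_6 = (45 - 6^2)/9 = 9/9 = 1, a_6 = floor((6 + 6)/1) = 12.
  m_7 = 1*12 - 6 = 6, d_7 = (45 - 6^2)/1 = 9/1 = 9: (m_7, d_7) = (m_1, d_1) = (6, 9), so from here the quotients repeat a_1, ..., a_6; the period length is 6.
Hence the expansion of sqrt(45) is a_0 = 6 followed by the repeating block 1, 2, 2, 2, 1, 12 (period 6).

[6; (1, 2, 2, 2, 1, 12)]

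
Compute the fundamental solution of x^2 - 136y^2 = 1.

(x, y) = (35, 3)

First expand sqrt(136) as a continued fraction. With x_i = (sqrt(136) + m_i)/d_i and (m_0, d_0) = (0, 1): a_0 = floor(sqrt(136)) = 11, since 11^2 = 121 <= 136 < 144 = 12^2.
Iterate m_{i+1} = d_i*a_i - m_i, d_{i+1} = (136 - m_{i+1}^2)/d_i, a_{i+1} = floor((a_0 + m_{i+1})/d_{i+1}):
  m_1 = 1*11 - 0 = 11, d_1 = (136 - 11^2)/1 = 15/1 = 15, a_1 = floor((11 + 11)/15) = 1.
  m_2 = 15*1 - 11 = 4, d_2 = (136 - 4^2)/15 = 120/15 = 8, a_2 = floor((11 + 4)/8) = 1.
  m_3 = 8*1 - 4 = 4, d_3 = (136 - 4^2)/8 = 120/8 = 15, a_3 = floor((11 + 4)/15) = 1.
  m_4 = 15*1 - 4 = 11, d_4 = (136 - 11^2)/15 = 15/15 = 1, a_4 = floor((11 + 11)/1) = 22.
  m_5 = 1*22 - 11 = 11, d_5 = (136 - 11^2)/1 = 15/1 = 15: (m_5, d_5) = (m_1, d_1) = (11, 15), so from here the quotients repeat a_1, ..., a_4; the period length is 4.
So sqrt(136) = [11; (1, 1, 1, 22)] with period length k = 4.
k is even, so the fundamental solution of x^2 - 136y^2 = 1 is (p_{k-1}, q_{k-1}) = (p_3, q_3); compute convergents through index 3.
Convergents (p_i = a_i*p_{i-1} + p_{i-2}, q_i = a_i*q_{i-1} + q_{i-2} with p_{-2}=0, p_{-1}=1, q_{-2}=1, q_{-1}=0):
  i=0: a_0=11, p_0 = 11*1 + 0 = 11, q_0 = 11*0 + 1 = 1.
  i=1: a_1=1, p_1 = 1*11 + 1 = 12, q_1 = 1*1 + 0 = 1.
  i=2: a_2=1, p_2 = 1*12 + 11 = 23, q_2 = 1*1 + 1 = 2.
  i=3: a_3=1, p_3 = 1*23 + 12 = 35, q_3 = 1*2 + 1 = 3.
Check: 35^2 - 136*3^2 = 1225 - 1224 = 1, so (x, y) = (35, 3) solves the equation, and by the theorem it is the least positive solution.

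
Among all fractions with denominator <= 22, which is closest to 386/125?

34/11

Expand x = 386/125 as a continued fraction with the Euclidean algorithm:
  386 = 3*125 + 11, so a_0 = 3.
  125 = 11*11 + 4, so a_1 = 11.
  11 = 2*4 + 3, so a_2 = 2.
  4 = 1*3 + 1, so a_3 = 1.
  3 = 3*1 + 0, so a_4 = 3.
so x = [3; 11, 2, 1, 3].
Convergents (p_i = a_i*p_{i-1} + p_{i-2}, q_i = a_i*q_{i-1} + q_{i-2} with p_{-2}=0, p_{-1}=1, q_{-2}=1, q_{-1}=0), until the denominator exceeds 22:
  i=0: a_0=3, p_0 = 3*1 + 0 = 3, q_0 = 3*0 + 1 = 1.
  i=1: a_1=11, p_1 = 11*3 + 1 = 34, q_1 = 11*1 + 0 = 11.
  i=2: a_2=2, p_2 = 2*34 + 3 = 71, q_2 = 2*11 + 1 = 23.
q_2 = 23 > 22, so the last convergent with denominator <= 22 is p_1/q_1 = 34/11.
The closest fraction with denominator <= 22 is either p_1/q_1 or the intermediate fraction (k*p_1 + p_0)/(k*q_1 + q_0) with the largest k >= 1 whose denominator stays <= 22; these approach x as k grows, and every other convergent or intermediate fraction in range is farther away.
Largest k: floor((22 - q_0)/q_1) = floor((22 - 1)/11) = 1.
That gives (1*34 + 3)/(1*11 + 1) = 37/12.
Compare the errors: |x - 34/11| = |386*11 - 34*125|/(125*11) = 4/1375, and |x - 37/12| = |386*12 - 37*125|/(125*12) = 7/1500.
Cross-multiplying, 4*1500 = 6000 < 9625 = 7*1375, so 4/1375 is smaller: the convergent 34/11 is closer to x than 37/12.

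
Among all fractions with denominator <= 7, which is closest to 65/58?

Expand x = 65/58 as a continued fraction with the Euclidean algorithm:
  65 = 1*58 + 7, so a_0 = 1.
  58 = 8*7 + 2, so a_1 = 8.
  7 = 3*2 + 1, so a_2 = 3.
  2 = 2*1 + 0, so a_3 = 2.
so x = [1; 8, 3, 2].
Convergents (p_i = a_i*p_{i-1} + p_{i-2}, q_i = a_i*q_{i-1} + q_{i-2} with p_{-2}=0, p_{-1}=1, q_{-2}=1, q_{-1}=0), until the denominator exceeds 7:
  i=0: a_0=1, p_0 = 1*1 + 0 = 1, q_0 = 1*0 + 1 = 1.
  i=1: a_1=8, p_1 = 8*1 + 1 = 9, q_1 = 8*1 + 0 = 8.
q_1 = 8 > 7, so the last convergent with denominator <= 7 is p_0/q_0 = 1/1.
The closest fraction with denominator <= 7 is either p_0/q_0 or the intermediate fraction (k*p_0 + p_{-1})/(k*q_0 + q_{-1}) with the largest k >= 1 whose denominator stays <= 7; these approach x as k grows, and every other convergent or intermediate fraction in range is farther away.
Largest k: floor((7 - q_{-1})/q_0) = floor((7 - 0)/1) = 7 (using the seeds p_{-1} = 1, q_{-1} = 0).
That gives (7*1 + 1)/(7*1 + 0) = 8/7.
Compare the errors: |x - 1/1| = |65*1 - 1*58|/(58*1) = 7/58, and |x - 8/7| = |65*7 - 8*58|/(58*7) = 9/406.
Cross-multiplying, 9*58 = 522 < 2842 = 7*406, so 9/406 is smaller: the intermediate fraction 8/7 is closer to x than 1/1.

8/7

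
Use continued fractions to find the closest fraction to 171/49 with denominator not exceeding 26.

Expand x = 171/49 as a continued fraction with the Euclidean algorithm:
  171 = 3*49 + 24, so a_0 = 3.
  49 = 2*24 + 1, so a_1 = 2.
  24 = 24*1 + 0, so a_2 = 24.
so x = [3; 2, 24].
Convergents (p_i = a_i*p_{i-1} + p_{i-2}, q_i = a_i*q_{i-1} + q_{i-2} with p_{-2}=0, p_{-1}=1, q_{-2}=1, q_{-1}=0), until the denominator exceeds 26:
  i=0: a_0=3, p_0 = 3*1 + 0 = 3, q_0 = 3*0 + 1 = 1.
  i=1: a_1=2, p_1 = 2*3 + 1 = 7, q_1 = 2*1 + 0 = 2.
  i=2: a_2=24, p_2 = 24*7 + 3 = 171, q_2 = 24*2 + 1 = 49.
q_2 = 49 > 26, so the last convergent with denominator <= 26 is p_1/q_1 = 7/2.
The closest fraction with denominator <= 26 is either p_1/q_1 or the intermediate fraction (k*p_1 + p_0)/(k*q_1 + q_0) with the largest k >= 1 whose denominator stays <= 26; these approach x as k grows, and every other convergent or intermediate fraction in range is farther away.
Largest k: floor((26 - q_0)/q_1) = floor((26 - 1)/2) = 12.
That gives (12*7 + 3)/(12*2 + 1) = 87/25.
Compare the errors: |x - 7/2| = |171*2 - 7*49|/(49*2) = 1/98, and |x - 87/25| = |171*25 - 87*49|/(49*25) = 12/1225.
Cross-multiplying, 12*98 = 1176 < 1225 = 1*1225, so 12/1225 is smaller: the intermediate fraction 87/25 is closer to x than 7/2.

87/25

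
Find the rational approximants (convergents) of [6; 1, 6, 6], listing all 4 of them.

Using the convergent recurrence p_i = a_i*p_{i-1} + p_{i-2}, q_i = a_i*q_{i-1} + q_{i-2} with p_{-2}=0, p_{-1}=1, q_{-2}=1, q_{-1}=0:
  i=0: a_0=6, p_0 = 6*1 + 0 = 6, q_0 = 6*0 + 1 = 1.
  i=1: a_1=1, p_1 = 1*6 + 1 = 7, q_1 = 1*1 + 0 = 1.
  i=2: a_2=6, p_2 = 6*7 + 6 = 48, q_2 = 6*1 + 1 = 7.
  i=3: a_3=6, p_3 = 6*48 + 7 = 295, q_3 = 6*7 + 1 = 43.

6/1, 7/1, 48/7, 295/43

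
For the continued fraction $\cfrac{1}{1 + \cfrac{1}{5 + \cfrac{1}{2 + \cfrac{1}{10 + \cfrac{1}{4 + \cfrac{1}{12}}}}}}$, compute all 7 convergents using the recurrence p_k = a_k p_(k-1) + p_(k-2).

0/1, 1/1, 5/6, 11/13, 115/136, 471/557, 5767/6820

Using the convergent recurrence p_i = a_i*p_{i-1} + p_{i-2}, q_i = a_i*q_{i-1} + q_{i-2} with p_{-2}=0, p_{-1}=1, q_{-2}=1, q_{-1}=0:
  i=0: a_0=0, p_0 = 0*1 + 0 = 0, q_0 = 0*0 + 1 = 1.
  i=1: a_1=1, p_1 = 1*0 + 1 = 1, q_1 = 1*1 + 0 = 1.
  i=2: a_2=5, p_2 = 5*1 + 0 = 5, q_2 = 5*1 + 1 = 6.
  i=3: a_3=2, p_3 = 2*5 + 1 = 11, q_3 = 2*6 + 1 = 13.
  i=4: a_4=10, p_4 = 10*11 + 5 = 115, q_4 = 10*13 + 6 = 136.
  i=5: a_5=4, p_5 = 4*115 + 11 = 471, q_5 = 4*136 + 13 = 557.
  i=6: a_6=12, p_6 = 12*471 + 115 = 5767, q_6 = 12*557 + 136 = 6820.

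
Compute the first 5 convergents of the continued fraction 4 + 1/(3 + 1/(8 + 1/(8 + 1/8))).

4/1, 13/3, 108/25, 877/203, 7124/1649

Using the convergent recurrence p_i = a_i*p_{i-1} + p_{i-2}, q_i = a_i*q_{i-1} + q_{i-2} with p_{-2}=0, p_{-1}=1, q_{-2}=1, q_{-1}=0:
  i=0: a_0=4, p_0 = 4*1 + 0 = 4, q_0 = 4*0 + 1 = 1.
  i=1: a_1=3, p_1 = 3*4 + 1 = 13, q_1 = 3*1 + 0 = 3.
  i=2: a_2=8, p_2 = 8*13 + 4 = 108, q_2 = 8*3 + 1 = 25.
  i=3: a_3=8, p_3 = 8*108 + 13 = 877, q_3 = 8*25 + 3 = 203.
  i=4: a_4=8, p_4 = 8*877 + 108 = 7124, q_4 = 8*203 + 25 = 1649.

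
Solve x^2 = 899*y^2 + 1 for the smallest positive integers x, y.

First expand sqrt(899) as a continued fraction. With x_i = (sqrt(899) + m_i)/d_i and (m_0, d_0) = (0, 1): a_0 = floor(sqrt(899)) = 29, since 29^2 = 841 <= 899 < 900 = 30^2.
Iterate m_{i+1} = d_i*a_i - m_i, d_{i+1} = (899 - m_{i+1}^2)/d_i, a_{i+1} = floor((a_0 + m_{i+1})/d_{i+1}):
  m_1 = 1*29 - 0 = 29, d_1 = (899 - 29^2)/1 = 58/1 = 58, a_1 = floor((29 + 29)/58) = 1.
  m_2 = 58*1 - 29 = 29, d_2 = (899 - 29^2)/58 = 58/58 = 1, a_2 = floor((29 + 29)/1) = 58.
  m_3 = 1*58 - 29 = 29, d_3 = (899 - 29^2)/1 = 58/1 = 58: (m_3, d_3) = (m_1, d_1) = (29, 58), so from here the quotients repeat a_1, a_2; the period length is 2.
So sqrt(899) = [29; (1, 58)] with period length k = 2.
k is even, so the fundamental solution of x^2 - 899y^2 = 1 is (p_{k-1}, q_{k-1}) = (p_1, q_1); compute convergents through index 1.
Convergents (p_i = a_i*p_{i-1} + p_{i-2}, q_i = a_i*q_{i-1} + q_{i-2} with p_{-2}=0, p_{-1}=1, q_{-2}=1, q_{-1}=0):
  i=0: a_0=29, p_0 = 29*1 + 0 = 29, q_0 = 29*0 + 1 = 1.
  i=1: a_1=1, p_1 = 1*29 + 1 = 30, q_1 = 1*1 + 0 = 1.
Check: 30^2 - 899*1^2 = 900 - 899 = 1, so (x, y) = (30, 1) solves the equation, and by the theorem it is the least positive solution.

(x, y) = (30, 1)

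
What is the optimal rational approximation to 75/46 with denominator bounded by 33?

Expand x = 75/46 as a continued fraction with the Euclidean algorithm:
  75 = 1*46 + 29, so a_0 = 1.
  46 = 1*29 + 17, so a_1 = 1.
  29 = 1*17 + 12, so a_2 = 1.
  17 = 1*12 + 5, so a_3 = 1.
  12 = 2*5 + 2, so a_4 = 2.
  5 = 2*2 + 1, so a_5 = 2.
  2 = 2*1 + 0, so a_6 = 2.
so x = [1; 1, 1, 1, 2, 2, 2].
Convergents (p_i = a_i*p_{i-1} + p_{i-2}, q_i = a_i*q_{i-1} + q_{i-2} with p_{-2}=0, p_{-1}=1, q_{-2}=1, q_{-1}=0), until the denominator exceeds 33:
  i=0: a_0=1, p_0 = 1*1 + 0 = 1, q_0 = 1*0 + 1 = 1.
  i=1: a_1=1, p_1 = 1*1 + 1 = 2, q_1 = 1*1 + 0 = 1.
  i=2: a_2=1, p_2 = 1*2 + 1 = 3, q_2 = 1*1 + 1 = 2.
  i=3: a_3=1, p_3 = 1*3 + 2 = 5, q_3 = 1*2 + 1 = 3.
  i=4: a_4=2, p_4 = 2*5 + 3 = 13, q_4 = 2*3 + 2 = 8.
  i=5: a_5=2, p_5 = 2*13 + 5 = 31, q_5 = 2*8 + 3 = 19.
  i=6: a_6=2, p_6 = 2*31 + 13 = 75, q_6 = 2*19 + 8 = 46.
q_6 = 46 > 33, so the last convergent with denominator <= 33 is p_5/q_5 = 31/19.
The closest fraction with denominator <= 33 is either p_5/q_5 or the intermediate fraction (k*p_5 + p_4)/(k*q_5 + q_4) with the largest k >= 1 whose denominator stays <= 33; these approach x as k grows, and every other convergent or intermediate fraction in range is farther away.
Largest k: floor((33 - q_4)/q_5) = floor((33 - 8)/19) = 1.
That gives (1*31 + 13)/(1*19 + 8) = 44/27.
Compare the errors: |x - 31/19| = |75*19 - 31*46|/(46*19) = 1/874, and |x - 44/27| = |75*27 - 44*46|/(46*27) = 1/1242.
Cross-multiplying, 1*874 = 874 < 1242 = 1*1242, so 1/1242 is smaller: the intermediate fraction 44/27 is closer to x than 31/19.

44/27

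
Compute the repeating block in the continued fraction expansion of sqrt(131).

[11; (2, 4, 11, 4, 2, 22)]

Write x_i = (sqrt(131) + m_i)/d_i with (m_0, d_0) = (0, 1). a_0 = floor(sqrt(131)) = 11, since 11^2 = 121 <= 131 < 144 = 12^2.
Iterate m_{i+1} = d_i*a_i - m_i, d_{i+1} = (131 - m_{i+1}^2)/d_i, a_{i+1} = floor((a_0 + m_{i+1})/d_{i+1}):
  m_1 = 1*11 - 0 = 11, d_1 = (131 - 11^2)/1 = 10/1 = 10, a_1 = floor((11 + 11)/10) = 2.
  m_2 = 10*2 - 11 = 9, d_2 = (131 - 9^2)/10 = 50/10 = 5, a_2 = floor((11 + 9)/5) = 4.
  m_3 = 5*4 - 9 = 11, d_3 = (131 - 11^2)/5 = 10/5 = 2, a_3 = floor((11 + 11)/2) = 11.
  m_4 = 2*11 - 11 = 11, d_4 = (131 - 11^2)/2 = 10/2 = 5, a_4 = floor((11 + 11)/5) = 4.
  m_5 = 5*4 - 11 = 9, d_5 = (131 - 9^2)/5 = 50/5 = 10, a_5 = floor((11 + 9)/10) = 2.
  m_6 = 10*2 - 9 = 11, d_6 = (131 - 11^2)/10 = 10/10 = 1, a_6 = floor((11 + 11)/1) = 22.
  m_7 = 1*22 - 11 = 11, d_7 = (131 - 11^2)/1 = 10/1 = 10: (m_7, d_7) = (m_1, d_1) = (11, 10), so from here the quotients repeat a_1, ..., a_6; the period length is 6.
Hence the expansion of sqrt(131) is a_0 = 11 followed by the repeating block 2, 4, 11, 4, 2, 22 (period 6).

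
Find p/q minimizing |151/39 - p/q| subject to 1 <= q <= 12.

31/8

Expand x = 151/39 as a continued fraction with the Euclidean algorithm:
  151 = 3*39 + 34, so a_0 = 3.
  39 = 1*34 + 5, so a_1 = 1.
  34 = 6*5 + 4, so a_2 = 6.
  5 = 1*4 + 1, so a_3 = 1.
  4 = 4*1 + 0, so a_4 = 4.
so x = [3; 1, 6, 1, 4].
Convergents (p_i = a_i*p_{i-1} + p_{i-2}, q_i = a_i*q_{i-1} + q_{i-2} with p_{-2}=0, p_{-1}=1, q_{-2}=1, q_{-1}=0), until the denominator exceeds 12:
  i=0: a_0=3, p_0 = 3*1 + 0 = 3, q_0 = 3*0 + 1 = 1.
  i=1: a_1=1, p_1 = 1*3 + 1 = 4, q_1 = 1*1 + 0 = 1.
  i=2: a_2=6, p_2 = 6*4 + 3 = 27, q_2 = 6*1 + 1 = 7.
  i=3: a_3=1, p_3 = 1*27 + 4 = 31, q_3 = 1*7 + 1 = 8.
  i=4: a_4=4, p_4 = 4*31 + 27 = 151, q_4 = 4*8 + 7 = 39.
q_4 = 39 > 12, so the last convergent with denominator <= 12 is p_3/q_3 = 31/8.
The closest fraction with denominator <= 12 is either p_3/q_3 or the intermediate fraction (k*p_3 + p_2)/(k*q_3 + q_2) with the largest k >= 1 whose denominator stays <= 12; these approach x as k grows, and every other convergent or intermediate fraction in range is farther away.
Largest k: floor((12 - q_2)/q_3) = floor((12 - 7)/8) = 0.
Since k = 0, no intermediate fraction beyond p_3/q_3 has denominator <= 12, so the convergent 31/8 is the closest (its error is |151*8 - 31*39|/(39*8) = 1/312).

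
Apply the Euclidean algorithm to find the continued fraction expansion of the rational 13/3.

[4; 3]

Run the Euclidean algorithm on 13 and 3; the successive quotients are the partial quotients a_0, a_1, ... (each step inverts the fractional part left over by the previous one):
  13 = 4*3 + 1, so a_0 = 4.
  3 = 3*1 + 0, so a_1 = 3.
The remainder reaches 0 after 2 divisions, so the expansion has 2 partial quotients, read off in order.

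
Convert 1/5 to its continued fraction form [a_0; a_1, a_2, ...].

Run the Euclidean algorithm on 1 and 5; the successive quotients are the partial quotients a_0, a_1, ... (each step inverts the fractional part left over by the previous one):
  1 = 0*5 + 1, so a_0 = 0.
  5 = 5*1 + 0, so a_1 = 5.
The remainder reaches 0 after 2 divisions, so the expansion has 2 partial quotients, read off in order.

[0; 5]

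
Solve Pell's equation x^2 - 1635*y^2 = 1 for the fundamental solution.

(x, y) = (115321, 2852)

First expand sqrt(1635) as a continued fraction. With x_i = (sqrt(1635) + m_i)/d_i and (m_0, d_0) = (0, 1): a_0 = floor(sqrt(1635)) = 40, since 40^2 = 1600 <= 1635 < 1681 = 41^2.
Iterate m_{i+1} = d_i*a_i - m_i, d_{i+1} = (1635 - m_{i+1}^2)/d_i, a_{i+1} = floor((a_0 + m_{i+1})/d_{i+1}):
  m_1 = 1*40 - 0 = 40, d_1 = (1635 - 40^2)/1 = 35/1 = 35, a_1 = floor((40 + 40)/35) = 2.
  m_2 = 35*2 - 40 = 30, d_2 = (1635 - 30^2)/35 = 735/35 = 21, a_2 = floor((40 + 30)/21) = 3.
  m_3 = 21*3 - 30 = 33, d_3 = (1635 - 33^2)/21 = 546/21 = 26, a_3 = floor((40 + 33)/26) = 2.
  m_4 = 26*2 - 33 = 19, d_4 = (1635 - 19^2)/26 = 1274/26 = 49, a_4 = floor((40 + 19)/49) = 1.
  m_5 = 49*1 - 19 = 30, d_5 = (1635 - 30^2)/49 = 735/49 = 15, a_5 = floor((40 + 30)/15) = 4.
  m_6 = 15*4 - 30 = 30, d_6 = (1635 - 30^2)/15 = 735/15 = 49, a_6 = floor((40 + 30)/49) = 1.
  m_7 = 49*1 - 30 = 19, d_7 = (1635 - 19^2)/49 = 1274/49 = 26, a_7 = floor((40 + 19)/26) = 2.
  m_8 = 26*2 - 19 = 33, d_8 = (1635 - 33^2)/26 = 546/26 = 21, a_8 = floor((40 + 33)/21) = 3.
  m_9 = 21*3 - 33 = 30, d_9 = (1635 - 30^2)/21 = 735/21 = 35, a_9 = floor((40 + 30)/35) = 2.
  m_10 = 35*2 - 30 = 40, d_10 = (1635 - 40^2)/35 = 35/35 = 1, a_10 = floor((40 + 40)/1) = 80.
  m_11 = 1*80 - 40 = 40, d_11 = (1635 - 40^2)/1 = 35/1 = 35: (m_11, d_11) = (m_1, d_1) = (40, 35), so from here the quotients repeat a_1, ..., a_10; the period length is 10.
So sqrt(1635) = [40; (2, 3, 2, 1, 4, 1, 2, 3, 2, 80)] with period length k = 10.
k is even, so the fundamental solution of x^2 - 1635y^2 = 1 is (p_{k-1}, q_{k-1}) = (p_9, q_9); compute convergents through index 9.
Convergents (p_i = a_i*p_{i-1} + p_{i-2}, q_i = a_i*q_{i-1} + q_{i-2} with p_{-2}=0, p_{-1}=1, q_{-2}=1, q_{-1}=0):
  i=0: a_0=40, p_0 = 40*1 + 0 = 40, q_0 = 40*0 + 1 = 1.
  i=1: a_1=2, p_1 = 2*40 + 1 = 81, q_1 = 2*1 + 0 = 2.
  i=2: a_2=3, p_2 = 3*81 + 40 = 283, q_2 = 3*2 + 1 = 7.
  i=3: a_3=2, p_3 = 2*283 + 81 = 647, q_3 = 2*7 + 2 = 16.
  i=4: a_4=1, p_4 = 1*647 + 283 = 930, q_4 = 1*16 + 7 = 23.
  i=5: a_5=4, p_5 = 4*930 + 647 = 4367, q_5 = 4*23 + 16 = 108.
  i=6: a_6=1, p_6 = 1*4367 + 930 = 5297, q_6 = 1*108 + 23 = 131.
  i=7: a_7=2, p_7 = 2*5297 + 4367 = 14961, q_7 = 2*131 + 108 = 370.
  i=8: a_8=3, p_8 = 3*14961 + 5297 = 50180, q_8 = 3*370 + 131 = 1241.
  i=9: a_9=2, p_9 = 2*50180 + 14961 = 115321, q_9 = 2*1241 + 370 = 2852.
Check: 115321^2 - 1635*2852^2 = 13298933041 - 13298933040 = 1, so (x, y) = (115321, 2852) solves the equation, and by the theorem it is the least positive solution.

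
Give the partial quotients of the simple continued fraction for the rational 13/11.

Run the Euclidean algorithm on 13 and 11; the successive quotients are the partial quotients a_0, a_1, ... (each step inverts the fractional part left over by the previous one):
  13 = 1*11 + 2, so a_0 = 1.
  11 = 5*2 + 1, so a_1 = 5.
  2 = 2*1 + 0, so a_2 = 2.
The remainder reaches 0 after 3 divisions, so the expansion has 3 partial quotients, read off in order.

[1; 5, 2]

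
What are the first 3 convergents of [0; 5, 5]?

0/1, 1/5, 5/26

Using the convergent recurrence p_i = a_i*p_{i-1} + p_{i-2}, q_i = a_i*q_{i-1} + q_{i-2} with p_{-2}=0, p_{-1}=1, q_{-2}=1, q_{-1}=0:
  i=0: a_0=0, p_0 = 0*1 + 0 = 0, q_0 = 0*0 + 1 = 1.
  i=1: a_1=5, p_1 = 5*0 + 1 = 1, q_1 = 5*1 + 0 = 5.
  i=2: a_2=5, p_2 = 5*1 + 0 = 5, q_2 = 5*5 + 1 = 26.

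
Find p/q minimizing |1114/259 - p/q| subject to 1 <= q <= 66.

Expand x = 1114/259 as a continued fraction with the Euclidean algorithm:
  1114 = 4*259 + 78, so a_0 = 4.
  259 = 3*78 + 25, so a_1 = 3.
  78 = 3*25 + 3, so a_2 = 3.
  25 = 8*3 + 1, so a_3 = 8.
  3 = 3*1 + 0, so a_4 = 3.
so x = [4; 3, 3, 8, 3].
Convergents (p_i = a_i*p_{i-1} + p_{i-2}, q_i = a_i*q_{i-1} + q_{i-2} with p_{-2}=0, p_{-1}=1, q_{-2}=1, q_{-1}=0), until the denominator exceeds 66:
  i=0: a_0=4, p_0 = 4*1 + 0 = 4, q_0 = 4*0 + 1 = 1.
  i=1: a_1=3, p_1 = 3*4 + 1 = 13, q_1 = 3*1 + 0 = 3.
  i=2: a_2=3, p_2 = 3*13 + 4 = 43, q_2 = 3*3 + 1 = 10.
  i=3: a_3=8, p_3 = 8*43 + 13 = 357, q_3 = 8*10 + 3 = 83.
q_3 = 83 > 66, so the last convergent with denominator <= 66 is p_2/q_2 = 43/10.
The closest fraction with denominator <= 66 is either p_2/q_2 or the intermediate fraction (k*p_2 + p_1)/(k*q_2 + q_1) with the largest k >= 1 whose denominator stays <= 66; these approach x as k grows, and every other convergent or intermediate fraction in range is farther away.
Largest k: floor((66 - q_1)/q_2) = floor((66 - 3)/10) = 6.
That gives (6*43 + 13)/(6*10 + 3) = 271/63.
Compare the errors: |x - 43/10| = |1114*10 - 43*259|/(259*10) = 3/2590, and |x - 271/63| = |1114*63 - 271*259|/(259*63) = 7/16317.
Cross-multiplying, 7*2590 = 18130 < 48951 = 3*16317, so 7/16317 is smaller: the intermediate fraction 271/63 is closer to x than 43/10.

271/63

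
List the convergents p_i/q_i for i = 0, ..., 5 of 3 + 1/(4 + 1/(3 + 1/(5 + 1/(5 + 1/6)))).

3/1, 13/4, 42/13, 223/69, 1157/358, 7165/2217

Using the convergent recurrence p_i = a_i*p_{i-1} + p_{i-2}, q_i = a_i*q_{i-1} + q_{i-2} with p_{-2}=0, p_{-1}=1, q_{-2}=1, q_{-1}=0:
  i=0: a_0=3, p_0 = 3*1 + 0 = 3, q_0 = 3*0 + 1 = 1.
  i=1: a_1=4, p_1 = 4*3 + 1 = 13, q_1 = 4*1 + 0 = 4.
  i=2: a_2=3, p_2 = 3*13 + 3 = 42, q_2 = 3*4 + 1 = 13.
  i=3: a_3=5, p_3 = 5*42 + 13 = 223, q_3 = 5*13 + 4 = 69.
  i=4: a_4=5, p_4 = 5*223 + 42 = 1157, q_4 = 5*69 + 13 = 358.
  i=5: a_5=6, p_5 = 6*1157 + 223 = 7165, q_5 = 6*358 + 69 = 2217.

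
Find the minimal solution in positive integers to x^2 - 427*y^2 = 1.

(x, y) = (62, 3)

First expand sqrt(427) as a continued fraction. With x_i = (sqrt(427) + m_i)/d_i and (m_0, d_0) = (0, 1): a_0 = floor(sqrt(427)) = 20, since 20^2 = 400 <= 427 < 441 = 21^2.
Iterate m_{i+1} = d_i*a_i - m_i, d_{i+1} = (427 - m_{i+1}^2)/d_i, a_{i+1} = floor((a_0 + m_{i+1})/d_{i+1}):
  m_1 = 1*20 - 0 = 20, d_1 = (427 - 20^2)/1 = 27/1 = 27, a_1 = floor((20 + 20)/27) = 1.
  m_2 = 27*1 - 20 = 7, d_2 = (427 - 7^2)/27 = 378/27 = 14, a_2 = floor((20 + 7)/14) = 1.
  m_3 = 14*1 - 7 = 7, d_3 = (427 - 7^2)/14 = 378/14 = 27, a_3 = floor((20 + 7)/27) = 1.
  m_4 = 27*1 - 7 = 20, d_4 = (427 - 20^2)/27 = 27/27 = 1, a_4 = floor((20 + 20)/1) = 40.
  m_5 = 1*40 - 20 = 20, d_5 = (427 - 20^2)/1 = 27/1 = 27: (m_5, d_5) = (m_1, d_1) = (20, 27), so from here the quotients repeat a_1, ..., a_4; the period length is 4.
So sqrt(427) = [20; (1, 1, 1, 40)] with period length k = 4.
k is even, so the fundamental solution of x^2 - 427y^2 = 1 is (p_{k-1}, q_{k-1}) = (p_3, q_3); compute convergents through index 3.
Convergents (p_i = a_i*p_{i-1} + p_{i-2}, q_i = a_i*q_{i-1} + q_{i-2} with p_{-2}=0, p_{-1}=1, q_{-2}=1, q_{-1}=0):
  i=0: a_0=20, p_0 = 20*1 + 0 = 20, q_0 = 20*0 + 1 = 1.
  i=1: a_1=1, p_1 = 1*20 + 1 = 21, q_1 = 1*1 + 0 = 1.
  i=2: a_2=1, p_2 = 1*21 + 20 = 41, q_2 = 1*1 + 1 = 2.
  i=3: a_3=1, p_3 = 1*41 + 21 = 62, q_3 = 1*2 + 1 = 3.
Check: 62^2 - 427*3^2 = 3844 - 3843 = 1, so (x, y) = (62, 3) solves the equation, and by the theorem it is the least positive solution.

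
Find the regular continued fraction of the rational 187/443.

Run the Euclidean algorithm on 187 and 443; the successive quotients are the partial quotients a_0, a_1, ... (each step inverts the fractional part left over by the previous one):
  187 = 0*443 + 187, so a_0 = 0.
  443 = 2*187 + 69, so a_1 = 2.
  187 = 2*69 + 49, so a_2 = 2.
  69 = 1*49 + 20, so a_3 = 1.
  49 = 2*20 + 9, so a_4 = 2.
  20 = 2*9 + 2, so a_5 = 2.
  9 = 4*2 + 1, so a_6 = 4.
  2 = 2*1 + 0, so a_7 = 2.
The remainder reaches 0 after 8 divisions, so the expansion has 8 partial quotients, read off in order.

[0; 2, 2, 1, 2, 2, 4, 2]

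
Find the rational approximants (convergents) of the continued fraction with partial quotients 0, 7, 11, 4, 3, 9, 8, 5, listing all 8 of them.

Using the convergent recurrence p_i = a_i*p_{i-1} + p_{i-2}, q_i = a_i*q_{i-1} + q_{i-2} with p_{-2}=0, p_{-1}=1, q_{-2}=1, q_{-1}=0:
  i=0: a_0=0, p_0 = 0*1 + 0 = 0, q_0 = 0*0 + 1 = 1.
  i=1: a_1=7, p_1 = 7*0 + 1 = 1, q_1 = 7*1 + 0 = 7.
  i=2: a_2=11, p_2 = 11*1 + 0 = 11, q_2 = 11*7 + 1 = 78.
  i=3: a_3=4, p_3 = 4*11 + 1 = 45, q_3 = 4*78 + 7 = 319.
  i=4: a_4=3, p_4 = 3*45 + 11 = 146, q_4 = 3*319 + 78 = 1035.
  i=5: a_5=9, p_5 = 9*146 + 45 = 1359, q_5 = 9*1035 + 319 = 9634.
  i=6: a_6=8, p_6 = 8*1359 + 146 = 11018, q_6 = 8*9634 + 1035 = 78107.
  i=7: a_7=5, p_7 = 5*11018 + 1359 = 56449, q_7 = 5*78107 + 9634 = 400169.

0/1, 1/7, 11/78, 45/319, 146/1035, 1359/9634, 11018/78107, 56449/400169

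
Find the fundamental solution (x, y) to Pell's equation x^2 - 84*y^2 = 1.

First expand sqrt(84) as a continued fraction. With x_i = (sqrt(84) + m_i)/d_i and (m_0, d_0) = (0, 1): a_0 = floor(sqrt(84)) = 9, since 9^2 = 81 <= 84 < 100 = 10^2.
Iterate m_{i+1} = d_i*a_i - m_i, d_{i+1} = (84 - m_{i+1}^2)/d_i, a_{i+1} = floor((a_0 + m_{i+1})/d_{i+1}):
  m_1 = 1*9 - 0 = 9, d_1 = (84 - 9^2)/1 = 3/1 = 3, a_1 = floor((9 + 9)/3) = 6.
  m_2 = 3*6 - 9 = 9, d_2 = (84 - 9^2)/3 = 3/3 = 1, a_2 = floor((9 + 9)/1) = 18.
  m_3 = 1*18 - 9 = 9, d_3 = (84 - 9^2)/1 = 3/1 = 3: (m_3, d_3) = (m_1, d_1) = (9, 3), so from here the quotients repeat a_1, a_2; the period length is 2.
So sqrt(84) = [9; (6, 18)] with period length k = 2.
k is even, so the fundamental solution of x^2 - 84y^2 = 1 is (p_{k-1}, q_{k-1}) = (p_1, q_1); compute convergents through index 1.
Convergents (p_i = a_i*p_{i-1} + p_{i-2}, q_i = a_i*q_{i-1} + q_{i-2} with p_{-2}=0, p_{-1}=1, q_{-2}=1, q_{-1}=0):
  i=0: a_0=9, p_0 = 9*1 + 0 = 9, q_0 = 9*0 + 1 = 1.
  i=1: a_1=6, p_1 = 6*9 + 1 = 55, q_1 = 6*1 + 0 = 6.
Check: 55^2 - 84*6^2 = 3025 - 3024 = 1, so (x, y) = (55, 6) solves the equation, and by the theorem it is the least positive solution.

(x, y) = (55, 6)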